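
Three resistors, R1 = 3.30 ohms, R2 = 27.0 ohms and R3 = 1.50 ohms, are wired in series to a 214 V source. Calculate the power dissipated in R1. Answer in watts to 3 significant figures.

149 W

Series elements share the same current, so find I first, then use P = I²R.
R_total = 3.30 + 27.0 + 1.50 = 31.80 Ω
I = V / R_total = 214 / 31.80 = 6.730 A
P_R1 = I² × R1 = (6.730)² × 3.30 = 149.4 W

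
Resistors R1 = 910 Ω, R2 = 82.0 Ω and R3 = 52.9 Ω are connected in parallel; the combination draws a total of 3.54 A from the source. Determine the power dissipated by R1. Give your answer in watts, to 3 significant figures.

Parallel branches share V, not I — compute V via R_eq, then use V²/R for the target branch.
1/R_eq = 1/910 + 1/82.0 + 1/52.9 ⇒ R_eq = 31.06 Ω
V = I_total × R_eq = 3.540 × 31.06 = 109.9 V
P_R1 = V² / R1 = (109.9)² / 910 = 13.28 W

13.3 W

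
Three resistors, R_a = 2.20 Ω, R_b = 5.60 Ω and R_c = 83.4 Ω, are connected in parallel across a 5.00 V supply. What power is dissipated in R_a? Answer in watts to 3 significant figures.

Each parallel branch sees the full supply voltage, so P = V²/R applies directly to the target branch.
P_R_a = V² / R_a = (5.00)² / 2.20 Ω = 11.36 W

11.4 W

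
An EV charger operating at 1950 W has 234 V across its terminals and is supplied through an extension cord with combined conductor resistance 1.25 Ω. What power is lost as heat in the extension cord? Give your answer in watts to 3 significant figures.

86.8 W

Only the current and the line resistance are needed for the I²R loss.
I = P / V = 1950 / 234 = 8.333 A through the extension cord.
P_line = I² R_line = (8.333)² × 1.25 = 86.81 W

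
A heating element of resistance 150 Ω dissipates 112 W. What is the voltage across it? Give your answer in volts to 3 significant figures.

The two known quantities fix the third via V = √(P R).
V = √(112 × 150) = 129.6 V

130 V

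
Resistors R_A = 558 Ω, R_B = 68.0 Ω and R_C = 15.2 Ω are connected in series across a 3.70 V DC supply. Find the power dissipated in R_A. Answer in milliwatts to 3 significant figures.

Series elements share the same current, so find I first, then use P = I²R.
R_total = 558 + 68.0 + 15.2 = 641.2 Ω
I = V / R_total = 3.70 / 641.2 = 0.005770 A
P_R_A = I² × R_A = (0.005770)² × 558 = 0.01858 W

18.6 mW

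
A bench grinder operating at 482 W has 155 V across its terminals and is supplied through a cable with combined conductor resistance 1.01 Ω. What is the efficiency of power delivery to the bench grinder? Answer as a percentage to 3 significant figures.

I = P / V = 482 / 155 = 3.110 A through the cable.
P_line = I² R_line = (3.110)² × 1.01 = 9.767 W
P_source = P_load + P_line = 482.0 + 9.767 = 491.8 W
η = P_load / P_source = 482.0 / 491.8 = 0.9801

98.0 %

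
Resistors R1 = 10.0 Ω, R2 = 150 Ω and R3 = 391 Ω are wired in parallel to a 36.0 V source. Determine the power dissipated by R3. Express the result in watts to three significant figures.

3.31 W

Each parallel branch sees the full supply voltage, so P = V²/R applies directly to the target branch.
P_R3 = V² / R3 = (36.0)² / 391 Ω = 3.315 W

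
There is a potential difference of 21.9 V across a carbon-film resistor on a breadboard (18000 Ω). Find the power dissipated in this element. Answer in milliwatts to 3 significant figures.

26.6 mW

V and R are stated; P = V²/R avoids computing the current.
P = (21.9 V)² / 18000 Ω = 0.02664 W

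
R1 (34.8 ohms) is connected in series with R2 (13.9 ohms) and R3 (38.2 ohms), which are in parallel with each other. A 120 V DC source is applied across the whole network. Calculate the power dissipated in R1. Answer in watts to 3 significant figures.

248 W

Replace R2 and R3 with their parallel equivalent so the circuit becomes R1 in series with R_p.
R_p = (13.9×38.2)/(13.9+38.2) = 10.19 Ω
R_total = 34.8 + 10.19 = 44.99 Ω
I = V / R_total = 120 / 44.99 = 2.667 A
The full supply current passes through R1: P = I²R.
P_R1 = (2.667)² × 34.8 = 247.6 W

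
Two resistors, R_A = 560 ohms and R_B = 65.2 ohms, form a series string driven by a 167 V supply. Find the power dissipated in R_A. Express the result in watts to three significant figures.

40.0 W

Since the resistors are in series they all carry the loop current I = V/R_total; the power in any one is I²R.
R_total = 560 + 65.2 = 625.2 Ω
I = V / R_total = 167 / 625.2 = 0.2671 A
P_R_A = I² × R_A = (0.2671)² × 560 = 39.96 W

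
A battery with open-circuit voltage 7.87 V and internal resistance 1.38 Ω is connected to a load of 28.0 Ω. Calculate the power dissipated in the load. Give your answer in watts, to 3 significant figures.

2.01 W

Find the circuit current first, then P = I²R for the load (series elements share I).
I = ε / (r + R) = 7.87 / (1.38 + 28.0) = 0.2679 A
P_load = I² R = (0.2679)² × 28.0 = 2.009 W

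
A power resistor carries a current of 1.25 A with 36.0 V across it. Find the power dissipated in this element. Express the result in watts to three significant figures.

Since both terminal voltage and current are stated, P = V I gives the power in one step.
P = 36.0 V × 1.250 A = 45.00 W

45.0 W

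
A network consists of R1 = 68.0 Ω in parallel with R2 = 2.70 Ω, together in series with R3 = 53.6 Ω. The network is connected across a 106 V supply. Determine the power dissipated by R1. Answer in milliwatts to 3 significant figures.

353 mW

Reduce the parallel combination to a single R_p; the circuit then becomes R_p in series with the remaining resistor.
R_p = (68.0×2.70)/(68.0+2.70) = 2.597 Ω
R_total = R_p + 53.6 = 2.597 + 53.6 = 56.20 Ω
I = V / R_total = 106 / 56.20 = 1.886 A
Voltage across the parallel pair: V_p = I × R_p = 1.886 × 2.597 = 4.898 V
Use P = V²/R for R1 with V = V_p.
P_R1 = (4.898)² / 68.0 = 0.3528 W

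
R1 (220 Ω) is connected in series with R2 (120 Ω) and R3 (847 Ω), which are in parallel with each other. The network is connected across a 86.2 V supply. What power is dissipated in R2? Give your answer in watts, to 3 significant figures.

Collapse R2‖R3 to a single equivalent, reducing the network to two series elements.
R_p = (120×847)/(120+847) = 105.1 Ω
R_total = 220 + 105.1 = 325.1 Ω
I = V / R_total = 86.2 / 325.1 = 0.2651 A
Voltage across the parallel pair: V_p = I × R_p = 0.2651 × 105.1 = 27.87 V
With V_p across R2, its power is V_p²/R2.
P_R2 = (27.87)² / 120 = 6.472 W

6.47 W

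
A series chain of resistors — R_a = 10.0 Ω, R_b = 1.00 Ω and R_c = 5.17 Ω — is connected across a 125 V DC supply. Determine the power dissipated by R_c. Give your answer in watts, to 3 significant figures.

Series elements share the same current, so find I first, then use P = I²R.
R_total = 10.0 + 1.00 + 5.17 = 16.17 Ω
I = V / R_total = 125 / 16.17 = 7.730 A
P_R_c = I² × R_c = (7.730)² × 5.17 = 309.0 W

309 W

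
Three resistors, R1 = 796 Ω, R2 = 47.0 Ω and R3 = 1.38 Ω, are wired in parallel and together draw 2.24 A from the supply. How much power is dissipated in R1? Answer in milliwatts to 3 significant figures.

Parallel branches share V, not I — compute V via R_eq, then use V²/R for the target branch.
1/R_eq = 1/796 + 1/47.0 + 1/1.38 ⇒ R_eq = 1.338 Ω
V = I_total × R_eq = 2.240 × 1.338 = 2.998 V
P_R1 = V² / R1 = (2.998)² / 796 = 0.01129 W

11.3 mW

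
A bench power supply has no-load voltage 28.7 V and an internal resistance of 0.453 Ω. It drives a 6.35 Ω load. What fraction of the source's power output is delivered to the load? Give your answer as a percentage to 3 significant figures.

93.3 %

The source delivers εI, of which I²R reaches the load and I²r is lost; since I is common, η = R/(R+r).
η = R / (R + r) = 6.35 / (6.35 + 0.453) = 0.9334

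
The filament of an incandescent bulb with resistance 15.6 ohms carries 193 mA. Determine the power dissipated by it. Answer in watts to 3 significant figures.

Current and resistance are given, so P = I²R is the direct form.
P = (0.1930 A)² × 15.6 Ω = 0.5811 W

0.581 W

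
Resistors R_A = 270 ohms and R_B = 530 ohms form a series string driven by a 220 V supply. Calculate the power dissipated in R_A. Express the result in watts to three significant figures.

20.4 W

Every series element carries the same I. Get I from the total resistance, then P = I² × R_A.
R_total = 270 + 530 = 800.0 Ω
I = V / R_total = 220 / 800.0 = 0.2750 A
P_R_A = I² × R_A = (0.2750)² × 270 = 20.42 W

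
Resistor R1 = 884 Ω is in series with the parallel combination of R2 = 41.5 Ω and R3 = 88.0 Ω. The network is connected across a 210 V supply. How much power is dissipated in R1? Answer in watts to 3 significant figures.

Reduce the parallel pair to R_p first; the network is then a simple series string.
R_p = (41.5×88.0)/(41.5+88.0) = 28.20 Ω
R_total = 884 + 28.20 = 912.2 Ω
I = V / R_total = 210 / 912.2 = 0.2302 A
All the current flows through R1; use P = I²R.
P_R1 = (0.2302)² × 884 = 46.85 W

46.9 W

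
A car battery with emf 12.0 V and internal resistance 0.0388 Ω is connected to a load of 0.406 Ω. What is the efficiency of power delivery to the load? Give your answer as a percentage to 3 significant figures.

91.3 %

Efficiency is P_load / P_total. With a series r and R sharing the same I, P = I²R for each, so η = R/(R+r).
η = R / (R + r) = 0.406 / (0.406 + 0.0388) = 0.9128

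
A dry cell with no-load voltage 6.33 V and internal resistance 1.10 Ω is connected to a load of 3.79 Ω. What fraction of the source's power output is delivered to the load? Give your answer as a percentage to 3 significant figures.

77.5 %

The source delivers εI, of which I²R reaches the load and I²r is lost; since I is common, η = R/(R+r).
η = R / (R + r) = 3.79 / (3.79 + 1.10) = 0.7751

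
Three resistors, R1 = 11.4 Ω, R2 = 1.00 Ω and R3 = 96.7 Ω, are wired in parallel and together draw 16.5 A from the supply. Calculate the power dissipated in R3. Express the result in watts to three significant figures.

2.34 W

Parallel branches share V, not I — compute V via R_eq, then use V²/R for the target branch.
1/R_eq = 1/11.4 + 1/1.00 + 1/96.7 ⇒ R_eq = 0.9107 Ω
V = I_total × R_eq = 16.50 × 0.9107 = 15.03 V
P_R3 = V² / R3 = (15.03)² / 96.7 = 2.335 W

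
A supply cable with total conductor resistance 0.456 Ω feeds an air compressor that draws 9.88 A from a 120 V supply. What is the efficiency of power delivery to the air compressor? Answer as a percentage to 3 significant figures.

The supply cable carries the full 9.88 A.
P_line = I² R_line = (9.880)² × 0.456 = 44.51 W
P_source = V I = 120 × 9.880 = 1186 W; P_load = 1141 W
η = P_load / P_source = 1141 / 1186 = 0.9625

96.2 %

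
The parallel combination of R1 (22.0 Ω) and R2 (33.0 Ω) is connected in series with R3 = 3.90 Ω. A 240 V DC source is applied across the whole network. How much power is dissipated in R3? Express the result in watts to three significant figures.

768 W

Reduce the parallel combination to a single R_p; the circuit then becomes R_p in series with the remaining resistor.
R_p = (22.0×33.0)/(22.0+33.0) = 13.20 Ω
R_total = R_p + 3.90 = 13.20 + 3.90 = 17.10 Ω
I = V / R_total = 240 / 17.10 = 14.04 A
R3 carries the full series current, so P = I²R.
P_R3 = (14.04)² × 3.90 = 768.2 W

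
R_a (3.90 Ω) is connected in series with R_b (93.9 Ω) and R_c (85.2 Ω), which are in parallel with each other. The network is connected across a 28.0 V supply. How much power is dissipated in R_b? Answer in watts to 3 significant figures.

7.06 W

Collapse R_b‖R_c to a single equivalent, reducing the network to two series elements.
R_p = (93.9×85.2)/(93.9+85.2) = 44.67 Ω
R_total = 3.90 + 44.67 = 48.57 Ω
I = V / R_total = 28.0 / 48.57 = 0.5765 A
Voltage across the parallel pair: V_p = I × R_p = 0.5765 × 44.67 = 25.75 V
With V_p across R_b, its power is V_p²/R_b.
P_R_b = (25.75)² / 93.9 = 7.062 W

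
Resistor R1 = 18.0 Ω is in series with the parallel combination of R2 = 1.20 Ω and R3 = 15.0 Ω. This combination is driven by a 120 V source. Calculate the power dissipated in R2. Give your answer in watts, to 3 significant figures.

Collapse R2‖R3 to a single equivalent, reducing the network to two series elements.
R_p = (1.20×15.0)/(1.20+15.0) = 1.111 Ω
R_total = 18.0 + 1.111 = 19.11 Ω
I = V / R_total = 120 / 19.11 = 6.279 A
Voltage across the parallel pair: V_p = I × R_p = 6.279 × 1.111 = 6.977 V
R2 is across V_p, so use P = V²/R for that branch.
P_R2 = (6.977)² / 1.20 = 40.56 W

40.6 W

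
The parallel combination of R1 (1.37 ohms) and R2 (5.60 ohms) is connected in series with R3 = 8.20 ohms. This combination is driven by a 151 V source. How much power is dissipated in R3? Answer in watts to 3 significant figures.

Combine R1 and R2 into their parallel equivalent first, reducing the network to two series resistors.
R_p = (1.37×5.60)/(1.37+5.60) = 1.101 Ω
R_total = R_p + 8.20 = 1.101 + 8.20 = 9.301 Ω
I = V / R_total = 151 / 9.301 = 16.24 A
R3 carries the full series current, so P = I²R.
P_R3 = (16.24)² × 8.20 = 2161 W

2160 W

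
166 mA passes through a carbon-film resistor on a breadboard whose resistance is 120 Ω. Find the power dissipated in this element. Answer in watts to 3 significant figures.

3.31 W

The current through and the resistance of the element are both given; use P = I²R.
P = (0.1660 A)² × 120 Ω = 3.307 W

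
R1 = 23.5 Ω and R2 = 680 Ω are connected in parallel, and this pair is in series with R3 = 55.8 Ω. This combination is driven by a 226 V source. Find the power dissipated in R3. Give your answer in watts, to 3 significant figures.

462 W

Reduce the parallel combination to a single R_p; the circuit then becomes R_p in series with the remaining resistor.
R_p = (23.5×680)/(23.5+680) = 22.71 Ω
R_total = R_p + 55.8 = 22.71 + 55.8 = 78.51 Ω
I = V / R_total = 226 / 78.51 = 2.878 A
R3 carries the full series current, so P = I²R.
P_R3 = (2.878)² × 55.8 = 462.3 W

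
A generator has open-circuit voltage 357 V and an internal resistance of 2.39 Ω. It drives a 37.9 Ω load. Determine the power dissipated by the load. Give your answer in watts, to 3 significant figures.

Find the circuit current first, then P = I²R for the load (series elements share I).
I = ε / (r + R) = 357 / (2.39 + 37.9) = 8.861 A
P_load = I² R = (8.861)² × 37.9 = 2976 W

2980 W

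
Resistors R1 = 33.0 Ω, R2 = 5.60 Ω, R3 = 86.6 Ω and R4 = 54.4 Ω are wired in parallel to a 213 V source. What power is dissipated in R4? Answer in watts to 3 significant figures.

R4 sits directly across the source, so P = V²/R with V = 213 V.
P_R4 = V² / R4 = (213)² / 54.4 Ω = 834.0 W

834 W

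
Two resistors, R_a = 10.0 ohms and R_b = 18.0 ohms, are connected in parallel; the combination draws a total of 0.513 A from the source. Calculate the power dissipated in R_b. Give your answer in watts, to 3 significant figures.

We need the common branch voltage; get it from I_total × R_eq, then P = V²/R for the branch.
1/R_eq = 1/10.0 + 1/18.0 ⇒ R_eq = 6.429 Ω
V = I_total × R_eq = 0.5130 × 6.429 = 3.298 V
P_R_b = V² / R_b = (3.298)² / 18.0 = 0.6042 W

0.604 W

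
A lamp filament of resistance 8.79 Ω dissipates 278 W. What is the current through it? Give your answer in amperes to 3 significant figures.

5.62 A

Inverting the appropriate power form: I = √(P / R).
I = √(278 / 8.79) = 5.624 A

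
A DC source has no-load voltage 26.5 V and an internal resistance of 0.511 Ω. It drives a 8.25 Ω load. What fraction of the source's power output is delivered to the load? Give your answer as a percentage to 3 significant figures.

94.2 %

The source delivers εI, of which I²R reaches the load and I²r is lost; since I is common, η = R/(R+r).
η = R / (R + r) = 8.25 / (8.25 + 0.511) = 0.9417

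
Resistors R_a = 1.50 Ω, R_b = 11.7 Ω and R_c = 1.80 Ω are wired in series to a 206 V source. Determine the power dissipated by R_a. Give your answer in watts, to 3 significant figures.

283 W

In a series string the same current flows through every resistor — find that current, then P = I²R for the one we want.
R_total = 1.50 + 11.7 + 1.80 = 15.00 Ω
I = V / R_total = 206 / 15.00 = 13.73 A
P_R_a = I² × R_a = (13.73)² × 1.50 = 282.9 W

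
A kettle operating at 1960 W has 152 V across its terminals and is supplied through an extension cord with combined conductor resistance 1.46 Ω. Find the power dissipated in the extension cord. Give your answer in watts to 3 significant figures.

243 W

Only the current and the line resistance are needed for the I²R loss.
I = P / V = 1960 / 152 = 12.89 A through the extension cord.
P_line = I² R_line = (12.89)² × 1.46 = 242.8 W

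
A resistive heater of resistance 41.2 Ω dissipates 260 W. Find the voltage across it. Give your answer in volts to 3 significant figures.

Rearranging the power relation for the two known quantities gives V = √(P R).
V = √(260 × 41.2) = 103.5 V

103 V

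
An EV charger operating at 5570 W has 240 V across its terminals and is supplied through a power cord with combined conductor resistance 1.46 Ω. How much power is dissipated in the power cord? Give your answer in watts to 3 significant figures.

The power cord is a series resistance carrying the load current; its dissipation is I²R_line.
I = P / V = 5570 / 240 = 23.21 A through the power cord.
P_line = I² R_line = (23.21)² × 1.46 = 786.4 W

786 W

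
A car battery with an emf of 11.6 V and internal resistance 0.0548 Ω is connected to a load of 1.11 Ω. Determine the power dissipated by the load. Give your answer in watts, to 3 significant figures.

Load and internal resistance form a series loop — compute the loop current, then the load power via I²R.
I = ε / (r + R) = 11.6 / (0.0548 + 1.11) = 9.959 A
P_load = I² R = (9.959)² × 1.11 = 110.1 W

110 W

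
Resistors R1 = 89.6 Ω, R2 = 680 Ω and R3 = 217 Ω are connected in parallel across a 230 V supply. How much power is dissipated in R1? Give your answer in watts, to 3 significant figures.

Parallel branches share the same voltage; P = V²/R gives the branch power in one step.
P_R1 = V² / R1 = (230)² / 89.6 Ω = 590.4 W

590 W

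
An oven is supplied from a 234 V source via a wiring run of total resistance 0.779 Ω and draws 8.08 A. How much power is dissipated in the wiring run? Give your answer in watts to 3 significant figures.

Line loss is just I²R for the cable — we know both I and R_line directly.
The wiring run carries the full 8.08 A.
P_line = I² R_line = (8.080)² × 0.779 = 50.86 W

50.9 W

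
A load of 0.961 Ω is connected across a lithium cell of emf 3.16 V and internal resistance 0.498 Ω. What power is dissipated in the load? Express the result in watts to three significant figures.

Load and internal resistance form a series loop — compute the loop current, then the load power via I²R.
I = ε / (r + R) = 3.16 / (0.498 + 0.961) = 2.166 A
P_load = I² R = (2.166)² × 0.961 = 4.508 W

4.51 W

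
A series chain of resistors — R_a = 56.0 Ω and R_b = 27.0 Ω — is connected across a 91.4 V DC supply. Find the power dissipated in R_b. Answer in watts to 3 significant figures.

Every series element carries the same I. Get I from the total resistance, then P = I² × R_b.
R_total = 56.0 + 27.0 = 83.00 Ω
I = V / R_total = 91.4 / 83.00 = 1.101 A
P_R_b = I² × R_b = (1.101)² × 27.0 = 32.74 W

32.7 W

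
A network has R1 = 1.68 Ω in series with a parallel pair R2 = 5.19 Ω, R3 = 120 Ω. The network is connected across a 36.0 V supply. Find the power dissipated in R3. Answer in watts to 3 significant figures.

6.04 W

Replace R2 and R3 with their parallel equivalent so the circuit becomes R1 in series with R_p.
R_p = (5.19×120)/(5.19+120) = 4.975 Ω
R_total = 1.68 + 4.975 = 6.655 Ω
I = V / R_total = 36.0 / 6.655 = 5.410 A
Voltage across the parallel pair: V_p = I × R_p = 5.410 × 4.975 = 26.91 V
R3 is across V_p, so use P = V²/R for that branch.
P_R3 = (26.91)² / 120 = 6.035 W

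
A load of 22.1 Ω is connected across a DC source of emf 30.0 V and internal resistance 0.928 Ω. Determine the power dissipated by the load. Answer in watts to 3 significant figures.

The internal resistance and the load are in series, so the same I flows through both; get I from ε/(r+R), then I²R for the load.
I = ε / (r + R) = 30.0 / (0.928 + 22.1) = 1.303 A
P_load = I² R = (1.303)² × 22.1 = 37.51 W

37.5 W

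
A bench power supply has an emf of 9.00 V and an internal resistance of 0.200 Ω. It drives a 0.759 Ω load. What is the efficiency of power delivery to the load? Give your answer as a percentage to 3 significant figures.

79.1 %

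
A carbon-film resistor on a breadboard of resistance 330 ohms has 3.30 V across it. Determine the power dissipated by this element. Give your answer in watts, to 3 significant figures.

0.0330 W

With V across and R both known, P = V²/R gives the dissipation directly.
P = (3.30 V)² / 330 Ω = 0.03300 W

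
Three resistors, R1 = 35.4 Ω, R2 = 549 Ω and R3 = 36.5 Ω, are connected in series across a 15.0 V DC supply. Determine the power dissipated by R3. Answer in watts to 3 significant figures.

0.0213 W

In a series string the same current flows through every resistor — find that current, then P = I²R for the one we want.
R_total = 35.4 + 549 + 36.5 = 620.9 Ω
I = V / R_total = 15.0 / 620.9 = 0.02416 A
P_R3 = I² × R3 = (0.02416)² × 36.5 = 0.02130 W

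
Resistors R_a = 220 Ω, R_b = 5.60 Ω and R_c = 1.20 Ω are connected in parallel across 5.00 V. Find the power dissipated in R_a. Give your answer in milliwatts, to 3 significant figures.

Each parallel branch sees the full supply voltage, so P = V²/R applies directly to the target branch.
P_R_a = V² / R_a = (5.00)² / 220 Ω = 0.1136 W

114 mW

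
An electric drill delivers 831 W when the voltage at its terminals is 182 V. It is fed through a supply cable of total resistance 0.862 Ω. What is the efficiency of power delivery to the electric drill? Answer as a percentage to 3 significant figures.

97.9 %

I = P / V = 831 / 182 = 4.566 A through the supply cable.
P_line = I² R_line = (4.566)² × 0.862 = 17.97 W
P_source = P_load + P_line = 831.0 + 17.97 = 849.0 W
η = P_load / P_source = 831.0 / 849.0 = 0.9788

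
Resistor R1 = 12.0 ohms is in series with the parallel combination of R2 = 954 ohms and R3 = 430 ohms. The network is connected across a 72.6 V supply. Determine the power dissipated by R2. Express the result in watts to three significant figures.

Replace R2 and R3 with their parallel equivalent so the circuit becomes R1 in series with R_p.
R_p = (954×430)/(954+430) = 296.4 Ω
R_total = 12.0 + 296.4 = 308.4 Ω
I = V / R_total = 72.6 / 308.4 = 0.2354 A
Voltage across the parallel pair: V_p = I × R_p = 0.2354 × 296.4 = 69.78 V
R2 sees V_p directly, so P = V_p² / R2.
P_R2 = (69.78)² / 954 = 5.103 W

5.10 W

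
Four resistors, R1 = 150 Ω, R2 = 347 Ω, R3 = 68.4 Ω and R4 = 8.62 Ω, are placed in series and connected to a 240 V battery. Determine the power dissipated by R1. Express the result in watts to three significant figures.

In a series string the same current flows through every resistor — find that current, then P = I²R for the one we want.
R_total = 150 + 347 + 68.4 + 8.62 = 574.0 Ω
I = V / R_total = 240 / 574.0 = 0.4181 A
P_R1 = I² × R1 = (0.4181)² × 150 = 26.22 W

26.2 W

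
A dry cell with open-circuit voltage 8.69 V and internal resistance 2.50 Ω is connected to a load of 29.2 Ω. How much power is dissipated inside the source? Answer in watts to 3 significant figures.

0.188 W

The source's internal resistance is just another series element carrying I; its dissipation is I²r.
I = ε / (r + R) = 8.69 / (2.50 + 29.2) = 0.2741 A
P_int = I² r = (0.2741)² × 2.50 = 0.1879 W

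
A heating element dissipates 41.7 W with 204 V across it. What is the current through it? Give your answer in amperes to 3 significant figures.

0.204 A

The two known quantities fix the third via I = P / V.
I = 41.7 / 204 = 0.2044 A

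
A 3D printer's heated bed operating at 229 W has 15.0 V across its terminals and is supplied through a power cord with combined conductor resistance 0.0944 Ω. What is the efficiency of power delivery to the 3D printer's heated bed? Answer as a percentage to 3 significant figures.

91.2 %

I = P / V = 229 / 15.0 = 15.27 A through the power cord.
P_line = I² R_line = (15.27)² × 0.0944 = 22.00 W
P_source = P_load + P_line = 229.0 + 22.00 = 251.0 W
η = P_load / P_source = 229.0 / 251.0 = 0.9123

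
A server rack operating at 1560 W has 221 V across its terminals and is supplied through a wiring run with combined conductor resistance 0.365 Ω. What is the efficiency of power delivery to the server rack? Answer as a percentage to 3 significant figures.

98.8 %

I = P / V = 1560 / 221 = 7.059 A through the wiring run.
P_line = I² R_line = (7.059)² × 0.365 = 18.19 W
P_source = P_load + P_line = 1560 + 18.19 = 1578 W
η = P_load / P_source = 1560 / 1578 = 0.9885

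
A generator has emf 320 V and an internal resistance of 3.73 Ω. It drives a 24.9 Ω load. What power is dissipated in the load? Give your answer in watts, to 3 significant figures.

Load and internal resistance form a series loop — compute the loop current, then the load power via I²R.
I = ε / (r + R) = 320 / (3.73 + 24.9) = 11.18 A
P_load = I² R = (11.18)² × 24.9 = 3111 W

3110 W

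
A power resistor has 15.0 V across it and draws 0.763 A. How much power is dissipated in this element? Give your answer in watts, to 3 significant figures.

Both the voltage across and the current through the element are known, so P = V I applies directly.
P = 15.0 V × 0.7630 A = 11.45 W

11.4 W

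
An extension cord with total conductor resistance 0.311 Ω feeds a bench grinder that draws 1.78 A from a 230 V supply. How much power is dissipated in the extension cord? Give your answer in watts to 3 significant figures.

Line loss is just I²R for the cable — we know both I and R_line directly.
The extension cord carries the full 1.78 A.
P_line = I² R_line = (1.780)² × 0.311 = 0.9854 W

0.985 W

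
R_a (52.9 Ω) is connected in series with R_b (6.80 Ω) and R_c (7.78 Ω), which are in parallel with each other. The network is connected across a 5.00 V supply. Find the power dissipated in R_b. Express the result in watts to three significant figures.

0.0151 W

Reduce the parallel pair to R_p first; the network is then a simple series string.
R_p = (6.80×7.78)/(6.80+7.78) = 3.629 Ω
R_total = 52.9 + 3.629 = 56.53 Ω
I = V / R_total = 5.00 / 56.53 = 0.08845 A
Voltage across the parallel pair: V_p = I × R_p = 0.08845 × 3.629 = 0.3209 V
R_b is across V_p, so use P = V²/R for that branch.
P_R_b = (0.3209)² / 6.80 = 0.01515 W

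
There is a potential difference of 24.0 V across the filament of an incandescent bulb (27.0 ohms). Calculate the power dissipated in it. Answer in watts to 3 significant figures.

V and R are stated; P = V²/R avoids computing the current.
P = (24.0 V)² / 27.0 Ω = 21.33 W

21.3 W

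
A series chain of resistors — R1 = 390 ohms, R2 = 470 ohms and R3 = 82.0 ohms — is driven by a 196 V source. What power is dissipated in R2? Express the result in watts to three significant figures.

20.3 W

The current is common to all series resistors; compute it, then apply P = I²R for the target.
R_total = 390 + 470 + 82.0 = 942.0 Ω
I = V / R_total = 196 / 942.0 = 0.2081 A
P_R2 = I² × R2 = (0.2081)² × 470 = 20.35 W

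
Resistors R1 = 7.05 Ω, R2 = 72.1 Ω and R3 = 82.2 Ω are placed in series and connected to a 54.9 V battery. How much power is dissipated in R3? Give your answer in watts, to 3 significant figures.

9.52 W

Since the resistors are in series they all carry the loop current I = V/R_total; the power in any one is I²R.
R_total = 7.05 + 72.1 + 82.2 = 161.3 Ω
I = V / R_total = 54.9 / 161.3 = 0.3403 A
P_R3 = I² × R3 = (0.3403)² × 82.2 = 9.517 W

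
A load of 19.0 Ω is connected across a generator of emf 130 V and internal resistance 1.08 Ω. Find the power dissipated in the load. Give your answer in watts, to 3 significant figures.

Load and internal resistance form a series loop — compute the loop current, then the load power via I²R.
I = ε / (r + R) = 130 / (1.08 + 19.0) = 6.474 A
P_load = I² R = (6.474)² × 19.0 = 796.4 W

796 W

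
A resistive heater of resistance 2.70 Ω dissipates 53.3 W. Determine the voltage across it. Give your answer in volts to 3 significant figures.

From P = V I = I²R = V²/R, with the two given quantities we get V = √(P R).
V = √(53.3 × 2.70) = 12.00 V

12.0 V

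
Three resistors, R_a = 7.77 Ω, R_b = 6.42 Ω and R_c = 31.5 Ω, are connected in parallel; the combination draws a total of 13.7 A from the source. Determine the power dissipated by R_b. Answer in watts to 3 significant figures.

The branches share the same voltage, but only the total current is given — find V from the equivalent resistance first.
1/R_eq = 1/7.77 + 1/6.42 + 1/31.5 ⇒ R_eq = 3.162 Ω
V = I_total × R_eq = 13.70 × 3.162 = 43.33 V
P_R_b = V² / R_b = (43.33)² / 6.42 = 292.4 W

292 W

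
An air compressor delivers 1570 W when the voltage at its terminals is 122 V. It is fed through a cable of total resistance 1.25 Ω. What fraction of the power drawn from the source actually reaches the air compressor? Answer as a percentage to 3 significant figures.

88.4 %

I = P / V = 1570 / 122 = 12.87 A through the cable.
P_line = I² R_line = (12.87)² × 1.25 = 207.0 W
P_source = P_load + P_line = 1570 + 207.0 = 1777 W
η = P_load / P_source = 1570 / 1777 = 0.8835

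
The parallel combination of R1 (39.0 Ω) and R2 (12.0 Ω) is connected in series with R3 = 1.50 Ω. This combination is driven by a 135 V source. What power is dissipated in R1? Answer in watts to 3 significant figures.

345 W

First find R_p for the parallel pair, then treat R_p + R3 as a series loop.
R_p = (39.0×12.0)/(39.0+12.0) = 9.176 Ω
R_total = R_p + 1.50 = 9.176 + 1.50 = 10.68 Ω
I = V / R_total = 135 / 10.68 = 12.64 A
Voltage across the parallel pair: V_p = I × R_p = 12.64 × 9.176 = 116.0 V
R1 has V_p across it, so P = V_p²/R1.
P_R1 = (116.0)² / 39.0 = 345.2 W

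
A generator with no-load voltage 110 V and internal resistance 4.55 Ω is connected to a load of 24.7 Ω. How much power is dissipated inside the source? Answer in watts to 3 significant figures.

r is in series with the load, so it carries the full circuit current — the loss in it is I²r.
I = ε / (r + R) = 110 / (4.55 + 24.7) = 3.761 A
P_int = I² r = (3.761)² × 4.55 = 64.35 W

64.3 W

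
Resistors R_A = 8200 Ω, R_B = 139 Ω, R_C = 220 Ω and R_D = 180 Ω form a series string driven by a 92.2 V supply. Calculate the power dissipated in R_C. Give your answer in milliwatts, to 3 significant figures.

The current is common to all series resistors; compute it, then apply P = I²R for the target.
R_total = 8200 + 139 + 220 + 180 = 8739 Ω
I = V / R_total = 92.2 / 8739 = 0.01055 A
P_R_C = I² × R_C = (0.01055)² × 220 = 0.02449 W

24.5 mW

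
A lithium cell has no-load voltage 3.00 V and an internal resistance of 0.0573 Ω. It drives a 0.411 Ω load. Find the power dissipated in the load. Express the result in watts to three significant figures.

16.9 W

With r and R in series, I = ε/(r+R); the load dissipates I²R.
I = ε / (r + R) = 3.00 / (0.0573 + 0.411) = 6.406 A
P_load = I² R = (6.406)² × 0.411 = 16.87 W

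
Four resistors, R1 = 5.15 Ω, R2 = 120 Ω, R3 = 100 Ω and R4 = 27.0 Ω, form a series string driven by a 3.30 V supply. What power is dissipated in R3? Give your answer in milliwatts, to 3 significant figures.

In a series string the same current flows through every resistor — find that current, then P = I²R for the one we want.
R_total = 5.15 + 120 + 100 + 27.0 = 252.2 Ω
I = V / R_total = 3.30 / 252.2 = 0.01309 A
P_R3 = I² × R3 = (0.01309)² × 100 = 0.01713 W

17.1 mW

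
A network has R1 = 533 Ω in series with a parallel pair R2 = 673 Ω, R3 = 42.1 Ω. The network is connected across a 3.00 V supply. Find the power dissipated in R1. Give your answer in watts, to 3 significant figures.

0.0146 W

Replace R2 and R3 with their parallel equivalent so the circuit becomes R1 in series with R_p.
R_p = (673×42.1)/(673+42.1) = 39.62 Ω
R_total = 533 + 39.62 = 572.6 Ω
I = V / R_total = 3.00 / 572.6 = 0.005239 A
The full supply current passes through R1: P = I²R.
P_R1 = (0.005239)² × 533 = 0.01463 W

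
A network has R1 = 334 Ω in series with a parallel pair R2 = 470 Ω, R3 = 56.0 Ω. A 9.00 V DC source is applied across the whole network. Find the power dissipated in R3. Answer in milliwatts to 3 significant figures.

24.6 mW

Reduce the parallel pair to R_p first; the network is then a simple series string.
R_p = (470×56.0)/(470+56.0) = 50.04 Ω
R_total = 334 + 50.04 = 384.0 Ω
I = V / R_total = 9.00 / 384.0 = 0.02344 A
Voltage across the parallel pair: V_p = I × R_p = 0.02344 × 50.04 = 1.173 V
R3 sees V_p directly, so P = V_p² / R3.
P_R3 = (1.173)² / 56.0 = 0.02456 W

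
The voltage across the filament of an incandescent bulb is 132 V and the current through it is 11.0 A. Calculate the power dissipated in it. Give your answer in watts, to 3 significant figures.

Since both terminal voltage and current are stated, P = V I gives the power in one step.
P = 132 V × 11.00 A = 1452 W

1450 W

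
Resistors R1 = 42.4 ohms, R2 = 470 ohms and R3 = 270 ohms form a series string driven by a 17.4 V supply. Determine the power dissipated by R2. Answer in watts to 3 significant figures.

The current is common to all series resistors; compute it, then apply P = I²R for the target.
R_total = 42.4 + 470 + 270 = 782.4 Ω
I = V / R_total = 17.4 / 782.4 = 0.02224 A
P_R2 = I² × R2 = (0.02224)² × 470 = 0.2325 W

0.232 W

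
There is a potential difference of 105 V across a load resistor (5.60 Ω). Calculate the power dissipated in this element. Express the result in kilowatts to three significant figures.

1.97 kW

With V across and R both known, P = V²/R gives the dissipation directly.
P = (105 V)² / 5.60 Ω = 1969 W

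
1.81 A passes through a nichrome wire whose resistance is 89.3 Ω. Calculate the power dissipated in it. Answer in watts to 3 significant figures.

293 W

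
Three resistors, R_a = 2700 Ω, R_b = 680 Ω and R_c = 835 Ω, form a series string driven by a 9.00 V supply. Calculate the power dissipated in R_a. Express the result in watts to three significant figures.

0.0123 W

The current is common to all series resistors; compute it, then apply P = I²R for the target.
R_total = 2700 + 680 + 835 = 4215 Ω
I = V / R_total = 9.00 / 4215 = 0.002135 A
P_R_a = I² × R_a = (0.002135)² × 2700 = 0.01231 W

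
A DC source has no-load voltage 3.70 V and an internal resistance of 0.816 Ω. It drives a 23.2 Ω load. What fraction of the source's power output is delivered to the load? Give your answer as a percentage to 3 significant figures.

The source delivers εI, of which I²R reaches the load and I²r is lost; since I is common, η = R/(R+r).
η = R / (R + r) = 23.2 / (23.2 + 0.816) = 0.9660

96.6 %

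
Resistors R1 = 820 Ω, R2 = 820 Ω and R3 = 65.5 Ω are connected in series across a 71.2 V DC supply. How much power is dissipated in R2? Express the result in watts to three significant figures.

The current is common to all series resistors; compute it, then apply P = I²R for the target.
R_total = 820 + 820 + 65.5 = 1706 Ω
I = V / R_total = 71.2 / 1706 = 0.04175 A
P_R2 = I² × R2 = (0.04175)² × 820 = 1.429 W

1.43 W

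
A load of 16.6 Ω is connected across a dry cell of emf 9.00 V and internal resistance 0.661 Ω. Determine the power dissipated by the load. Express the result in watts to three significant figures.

The internal resistance and the load are in series, so the same I flows through both; get I from ε/(r+R), then I²R for the load.
I = ε / (r + R) = 9.00 / (0.661 + 16.6) = 0.5214 A
P_load = I² R = (0.5214)² × 16.6 = 4.513 W

4.51 W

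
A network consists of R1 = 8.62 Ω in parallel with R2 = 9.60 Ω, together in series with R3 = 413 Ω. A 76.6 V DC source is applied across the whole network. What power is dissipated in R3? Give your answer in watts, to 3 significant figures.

Reduce the parallel combination to a single R_p; the circuit then becomes R_p in series with the remaining resistor.
R_p = (8.62×9.60)/(8.62+9.60) = 4.542 Ω
R_total = R_p + 413 = 4.542 + 413 = 417.5 Ω
I = V / R_total = 76.6 / 417.5 = 0.1835 A
R3 is the series element, so its power is I²R.
P_R3 = (0.1835)² × 413 = 13.90 W

13.9 W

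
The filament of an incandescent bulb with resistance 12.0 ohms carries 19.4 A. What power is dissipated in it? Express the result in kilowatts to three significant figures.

The current through and the resistance of the element are both given; use P = I²R.
P = (19.40 A)² × 12.0 Ω = 4516 W

4.52 kW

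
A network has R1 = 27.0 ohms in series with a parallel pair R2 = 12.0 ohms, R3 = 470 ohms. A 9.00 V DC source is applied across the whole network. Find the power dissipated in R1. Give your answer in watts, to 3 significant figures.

1.46 W

Replace R2 and R3 with their parallel equivalent so the circuit becomes R1 in series with R_p.
R_p = (12.0×470)/(12.0+470) = 11.70 Ω
R_total = 27.0 + 11.70 = 38.70 Ω
I = V / R_total = 9.00 / 38.70 = 0.2326 A
All the current flows through R1; use P = I²R.
P_R1 = (0.2326)² × 27.0 = 1.460 W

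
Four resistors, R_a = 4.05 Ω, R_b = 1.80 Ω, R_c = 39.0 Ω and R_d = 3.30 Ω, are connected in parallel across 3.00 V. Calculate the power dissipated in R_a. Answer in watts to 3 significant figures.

Parallel branches share the same voltage; P = V²/R gives the branch power in one step.
P_R_a = V² / R_a = (3.00)² / 4.05 Ω = 2.222 W

2.22 W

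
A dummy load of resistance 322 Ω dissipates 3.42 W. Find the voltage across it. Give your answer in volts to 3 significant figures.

33.2 V

From P = V I = I²R = V²/R, with the two given quantities we get V = √(P R).
V = √(3.42 × 322) = 33.18 V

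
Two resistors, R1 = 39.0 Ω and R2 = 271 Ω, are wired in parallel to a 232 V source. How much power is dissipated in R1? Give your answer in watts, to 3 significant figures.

1380 W

Parallel branches share the same voltage; P = V²/R gives the branch power in one step.
P_R1 = V² / R1 = (232)² / 39.0 Ω = 1380 W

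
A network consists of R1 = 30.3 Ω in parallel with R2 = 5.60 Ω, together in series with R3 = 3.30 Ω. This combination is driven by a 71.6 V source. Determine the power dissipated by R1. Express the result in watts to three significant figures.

Collapse the R1‖R2 pair into one equivalent R_p; then R_p and R3 form a series string.
R_p = (30.3×5.60)/(30.3+5.60) = 4.726 Ω
R_total = R_p + 3.30 = 4.726 + 3.30 = 8.026 Ω
I = V / R_total = 71.6 / 8.026 = 8.920 A
Voltage across the parallel pair: V_p = I × R_p = 8.920 × 4.726 = 42.16 V
R1 has V_p across it, so P = V_p²/R1.
P_R1 = (42.16)² / 30.3 = 58.67 W

58.7 W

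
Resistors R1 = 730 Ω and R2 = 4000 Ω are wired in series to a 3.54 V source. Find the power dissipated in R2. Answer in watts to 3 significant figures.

Every series element carries the same I. Get I from the total resistance, then P = I² × R2.
R_total = 730 + 4000 = 4730 Ω
I = V / R_total = 3.54 / 4730 = 0.0007484 A
P_R2 = I² × R2 = (0.0007484)² × 4000 = 0.002240 W

0.00224 W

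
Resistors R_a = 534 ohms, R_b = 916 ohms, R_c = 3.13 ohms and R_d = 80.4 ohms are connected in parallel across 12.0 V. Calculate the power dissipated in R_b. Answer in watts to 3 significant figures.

0.157 W

R_b sits directly across the source, so P = V²/R with V = 12.0 V.
P_R_b = V² / R_b = (12.0)² / 916 Ω = 0.1572 W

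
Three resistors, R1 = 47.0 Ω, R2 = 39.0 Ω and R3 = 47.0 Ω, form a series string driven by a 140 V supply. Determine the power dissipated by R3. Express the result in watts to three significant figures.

In a series string the same current flows through every resistor — find that current, then P = I²R for the one we want.
R_total = 47.0 + 39.0 + 47.0 = 133.0 Ω
I = V / R_total = 140 / 133.0 = 1.053 A
P_R3 = I² × R3 = (1.053)² × 47.0 = 52.08 W

52.1 W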